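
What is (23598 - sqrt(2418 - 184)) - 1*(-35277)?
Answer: 58875 - sqrt(2234) ≈ 58828.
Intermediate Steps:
(23598 - sqrt(2418 - 184)) - 1*(-35277) = (23598 - sqrt(2234)) + 35277 = 58875 - sqrt(2234)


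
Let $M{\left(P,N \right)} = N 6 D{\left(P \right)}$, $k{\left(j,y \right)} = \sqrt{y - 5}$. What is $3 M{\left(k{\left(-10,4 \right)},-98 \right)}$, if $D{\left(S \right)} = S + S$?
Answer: $- 3528 i \approx - 3528.0 i$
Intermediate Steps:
$k{\left(j,y \right)} = \sqrt{-5 + y}$
$D{\left(S \right)} = 2 S$
$M{\left(P,N \right)} = 12 N P$ ($M{\left(P,N \right)} = N 6 \cdot 2 P = 6 N 2 P = 12 N P$)
$3 M{\left(k{\left(-10,4 \right)},-98 \right)} = 3 \cdot 12 \left(-98\right) \sqrt{-5 + 4} = 3 \cdot 12 \left(-98\right) \sqrt{-1} = 3 \cdot 12 \left(-98\right) i = 3 \left(- 1176 i\right) = - 3528 i$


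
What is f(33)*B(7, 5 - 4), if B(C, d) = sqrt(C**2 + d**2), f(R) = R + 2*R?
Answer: 495*sqrt(2) ≈ 700.04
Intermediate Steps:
f(R) = 3*R
f(33)*B(7, 5 - 4) = (3*33)*sqrt(7**2 + (5 - 4)**2) = 99*sqrt(49 + 1**2) = 99*sqrt(49 + 1) = 99*sqrt(50) = 99*(5*sqrt(2)) = 495*sqrt(2)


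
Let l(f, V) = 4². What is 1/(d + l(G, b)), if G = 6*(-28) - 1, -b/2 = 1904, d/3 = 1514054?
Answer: 1/4542178 ≈ 2.2016e-7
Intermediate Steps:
d = 4542162 (d = 3*1514054 = 4542162)
b = -3808 (b = -2*1904 = -3808)
G = -169 (G = -168 - 1 = -169)
l(f, V) = 16
1/(d + l(G, b)) = 1/(4542162 + 16) = 1/4542178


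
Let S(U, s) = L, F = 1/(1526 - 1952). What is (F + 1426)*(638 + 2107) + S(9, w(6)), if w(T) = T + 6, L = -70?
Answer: 555829685/142 ≈ 3.9143e+6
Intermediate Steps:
F = -1/426 (F = 1/(-426) = -1/426 ≈ -0.0023474)
w(T) = 6 + T
S(U, s) = -70
(F + 1426)*(638 + 2107) + S(9, w(6)) = (-1/426 + 1426)*(638 + 2107) - 70 = (607475/426)*2745 - 70 = 555839625/142 - 70 = 555829685/142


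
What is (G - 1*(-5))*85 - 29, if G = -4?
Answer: 56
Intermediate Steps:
(G - 1*(-5))*85 - 29 = (-4 - 1*(-5))*85 - 29 = (-4 + 5)*85 - 29 = 1*85 - 29 = 85 - 29 = 56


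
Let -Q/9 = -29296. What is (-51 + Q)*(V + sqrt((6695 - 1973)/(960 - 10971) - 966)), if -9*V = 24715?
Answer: -2171731765/3 + 16344006*I*sqrt(2799743)/3337 ≈ -7.2391e+8 + 8.1952e+6*I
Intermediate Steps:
Q = 263664 (Q = -9*(-29296) = 263664)
V = -24715/9 (V = -1/9*24715 = -24715/9 ≈ -2746.1)
(-51 + Q)*(V + sqrt((6695 - 1973)/(960 - 10971) - 966)) = (-51 + 263664)*(-24715/9 + sqrt((6695 - 1973)/(960 - 10971) - 966)) = 263613*(-24715/9 + sqrt(4722/(-10011) - 966)) = 263613*(-24715/9 + sqrt(4722*(-1/10011) - 966)) = 263613*(-24715/9 + sqrt(-1574/3337 - 966)) = 263613*(-24715/9 + sqrt(-3225116/3337)) = 263613*(-24715/9 + 62*I*sqrt(2799743)/3337) = -2171731765/3 + 16344006*I*sqrt(2799743)/3337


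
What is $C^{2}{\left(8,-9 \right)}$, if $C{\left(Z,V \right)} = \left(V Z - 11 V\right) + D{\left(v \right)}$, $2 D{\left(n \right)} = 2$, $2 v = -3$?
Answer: $784$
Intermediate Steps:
$v = - \frac{3}{2}$ ($v = \frac{1}{2} \left(-3\right) = - \frac{3}{2} \approx -1.5$)
$D{\left(n \right)} = 1$ ($D{\left(n \right)} = \frac{1}{2} \cdot 2 = 1$)
$C{\left(Z,V \right)} = 1 - 11 V + V Z$ ($C{\left(Z,V \right)} = \left(V Z - 11 V\right) + 1 = \left(- 11 V + V Z\right) + 1 = 1 - 11 V + V Z$)
$C^{2}{\left(8,-9 \right)} = \left(1 - -99 - 72\right)^{2} = \left(1 + 99 - 72\right)^{2} = 28^{2} = 784$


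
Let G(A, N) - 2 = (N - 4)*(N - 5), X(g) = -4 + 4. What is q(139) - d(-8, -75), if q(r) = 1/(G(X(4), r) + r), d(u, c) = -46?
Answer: 838627/18231 ≈ 46.000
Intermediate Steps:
X(g) = 0
G(A, N) = 2 + (-5 + N)*(-4 + N) (G(A, N) = 2 + (N - 4)*(N - 5) = 2 + (-4 + N)*(-5 + N) = 2 + (-5 + N)*(-4 + N))
q(r) = 1/(22 + r² - 8*r) (q(r) = 1/((22 + r² - 9*r) + r) = 1/(22 + r² - 8*r))
q(139) - d(-8, -75) = 1/(22 + 139² - 8*139) - 1*(-46) = 1/(22 + 19321 - 1112) + 46 = 1/18231 + 46 = 838627/18231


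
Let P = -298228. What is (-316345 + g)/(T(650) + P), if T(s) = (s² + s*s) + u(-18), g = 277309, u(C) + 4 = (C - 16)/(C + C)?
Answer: -702648/9841841 ≈ -0.071394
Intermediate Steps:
u(C) = -4 + (-16 + C)/(2*C) (u(C) = -4 + (C - 16)/(C + C) = -4 + (-16 + C)/((2*C)) = -4 + (-16 + C)*(1/(2*C)) = -4 + (-16 + C)/(2*C))
T(s) = -55/18 + 2*s² (T(s) = (s² + s*s) + (-7/2 - 8/(-18)) = (s² + s²) + (-7/2 - 8*(-1/18)) = 2*s² + (-7/2 + 4/9) = 2*s² - 55/18 = -55/18 + 2*s²)
(-316345 + g)/(T(650) + P) = (-316345 + 277309)/((-55/18 + 2*650²) - 298228) = -39036/((-55/18 + 2*422500) - 298228) = -39036/((-55/18 + 845000) - 298228) = -39036/(15209945/18 - 298228) = -39036/9841841/18 = -39036*18/9841841 = -702648/9841841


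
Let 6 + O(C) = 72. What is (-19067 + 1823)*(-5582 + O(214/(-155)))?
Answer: 95117904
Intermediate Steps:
O(C) = 66 (O(C) = -6 + 72 = 66)
(-19067 + 1823)*(-5582 + O(214/(-155))) = (-19067 + 1823)*(-5582 + 66) = -17244*(-5516) = 95117904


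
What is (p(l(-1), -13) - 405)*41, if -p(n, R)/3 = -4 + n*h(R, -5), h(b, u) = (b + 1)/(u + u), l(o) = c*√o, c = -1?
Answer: -16113 + 738*I/5 ≈ -16113.0 + 147.6*I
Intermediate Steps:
l(o) = -√o
h(b, u) = (1 + b)/(2*u) (h(b, u) = (1 + b)/((2*u)) = (1 + b)*(1/(2*u)) = (1 + b)/(2*u))
p(n, R) = 12 - 3*n*(-⅒ - R/10) (p(n, R) = -3*(-4 + n*((½)*(1 + R)/(-5))) = -3*(-4 + n*((½)*(-⅕)*(1 + R))) = -3*(-4 + n*(-⅒ - R/10)) = 12 - 3*n*(-⅒ - R/10))
(p(l(-1), -13) - 405)*41 = ((12 + 3*(-√(-1))*(1 - 13)/10) - 405)*41 = ((12 + (3/10)*(-I)*(-12)) - 405)*41 = ((12 + 18*I/5) - 405)*41 = (-393 + 18*I/5)*41 = -16113 + 738*I/5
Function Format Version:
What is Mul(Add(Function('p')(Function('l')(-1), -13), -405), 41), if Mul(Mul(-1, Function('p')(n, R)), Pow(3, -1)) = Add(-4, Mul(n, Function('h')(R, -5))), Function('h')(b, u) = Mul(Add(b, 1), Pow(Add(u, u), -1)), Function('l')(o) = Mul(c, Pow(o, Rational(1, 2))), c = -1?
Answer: Add(-16113, Mul(Rational(738, 5), I)) ≈ Add(-16113., Mul(147.60, I))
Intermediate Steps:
Function('l')(o) = Mul(-1, Pow(o, Rational(1, 2)))
Function('h')(b, u) = Mul(Rational(1, 2), Pow(u, -1), Add(1, b)) (Function('h')(b, u) = Mul(Add(1, b), Pow(Mul(2, u), -1)) = Mul(Add(1, b), Mul(Rational(1, 2), Pow(u, -1))) = Mul(Rational(1, 2), Pow(u, -1), Add(1, b)))
Function('p')(n, R) = Add(12, Mul(-3, n, Add(Rational(-1, 10), Mul(Rational(-1, 10), R)))) (Function('p')(n, R) = Mul(-3, Add(-4, Mul(n, Mul(Rational(1, 2), Pow(-5, -1), Add(1, R))))) = Mul(-3, Add(-4, Mul(n, Mul(Rational(1, 2), Rational(-1, 5), Add(1, R))))) = Mul(-3, Add(-4, Mul(n, Add(Rational(-1, 10), Mul(Rational(-1, 10), R))))) = Add(12, Mul(-3, n, Add(Rational(-1, 10), Mul(Rational(-1, 10), R)))))
Mul(Add(Function('p')(Function('l')(-1), -13), -405), 41) = Mul(Add(Add(12, Mul(Rational(3, 10), Mul(-1, Pow(-1, Rational(1, 2))), Add(1, -13))), -405), 41) = Mul(Add(Add(12, Mul(Rational(3, 10), Mul(-1, I), -12)), -405), 41) = Mul(Add(Add(12, Mul(Rational(18, 5), I)), -405), 41) = Mul(Add(-393, Mul(Rational(18, 5), I)), 41) = Add(-16113, Mul(Rational(738, 5), I))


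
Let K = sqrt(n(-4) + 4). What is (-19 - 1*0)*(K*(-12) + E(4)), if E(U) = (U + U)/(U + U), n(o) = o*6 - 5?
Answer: -19 + 1140*I ≈ -19.0 + 1140.0*I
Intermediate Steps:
n(o) = -5 + 6*o (n(o) = 6*o - 5 = -5 + 6*o)
E(U) = 1 (E(U) = (2*U)/((2*U)) = (2*U)*(1/(2*U)) = 1)
K = 5*I (K = sqrt((-5 + 6*(-4)) + 4) = sqrt((-5 - 24) + 4) = sqrt(-29 + 4) = sqrt(-25) = 5*I ≈ 5.0*I)
(-19 - 1*0)*(K*(-12) + E(4)) = (-19 - 1*0)*((5*I)*(-12) + 1) = (-19 + 0)*(-60*I + 1) = -19*(1 - 60*I) = -19 + 1140*I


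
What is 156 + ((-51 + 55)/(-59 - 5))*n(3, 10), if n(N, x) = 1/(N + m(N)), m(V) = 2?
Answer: 12479/80 ≈ 155.99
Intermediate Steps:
n(N, x) = 1/(2 + N) (n(N, x) = 1/(N + 2) = 1/(2 + N))
156 + ((-51 + 55)/(-59 - 5))*n(3, 10) = 156 + ((-51 + 55)/(-59 - 5))/(2 + 3) = 156 + (4/(-64))/5 = 156 + (4*(-1/64))*(1/5) = 156 - 1/16*1/5 = 156 - 1/80 = 12479/80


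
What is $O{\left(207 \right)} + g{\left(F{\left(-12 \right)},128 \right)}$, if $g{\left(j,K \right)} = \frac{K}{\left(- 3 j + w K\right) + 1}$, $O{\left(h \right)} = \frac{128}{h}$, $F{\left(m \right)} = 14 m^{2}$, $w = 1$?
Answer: $\frac{243712}{408411} \approx 0.59673$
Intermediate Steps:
$g{\left(j,K \right)} = \frac{K}{1 + K - 3 j}$ ($g{\left(j,K \right)} = \frac{K}{\left(- 3 j + 1 K\right) + 1} = \frac{K}{\left(- 3 j + K\right) + 1} = \frac{K}{\left(K - 3 j\right) + 1} = \frac{K}{1 + K - 3 j}$)
$O{\left(207 \right)} + g{\left(F{\left(-12 \right)},128 \right)} = \frac{128}{207} + \frac{128}{1 + 128 - 3 \cdot 14 \left(-12\right)^{2}} = 128 \cdot \frac{1}{207} + \frac{128}{1 + 128 - 3 \cdot 14 \cdot 144} = \frac{128}{207} + \frac{128}{1 + 128 - 6048} = \frac{128}{207} + \frac{128}{-5919} = \frac{128}{207} + 128 \left(- \frac{1}{5919}\right) = \frac{128}{207} - \frac{128}{5919} = \frac{243712}{408411}$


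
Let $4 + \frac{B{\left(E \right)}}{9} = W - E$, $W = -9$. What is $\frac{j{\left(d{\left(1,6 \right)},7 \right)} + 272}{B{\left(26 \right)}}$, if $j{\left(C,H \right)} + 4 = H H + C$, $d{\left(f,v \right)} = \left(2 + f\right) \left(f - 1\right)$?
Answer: $- \frac{317}{351} \approx -0.90313$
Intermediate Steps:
$d{\left(f,v \right)} = \left(-1 + f\right) \left(2 + f\right)$ ($d{\left(f,v \right)} = \left(2 + f\right) \left(-1 + f\right) = \left(-1 + f\right) \left(2 + f\right)$)
$j{\left(C,H \right)} = -4 + C + H^{2}$ ($j{\left(C,H \right)} = -4 + \left(H H + C\right) = -4 + \left(H^{2} + C\right) = -4 + \left(C + H^{2}\right) = -4 + C + H^{2}$)
$B{\left(E \right)} = -117 - 9 E$ ($B{\left(E \right)} = -36 + 9 \left(-9 - E\right) = -36 - \left(81 + 9 E\right) = -117 - 9 E$)
$\frac{j{\left(d{\left(1,6 \right)},7 \right)} + 272}{B{\left(26 \right)}} = \frac{\left(-4 + \left(-2 + 1 + 1^{2}\right) + 7^{2}\right) + 272}{-117 - 234} = \frac{\left(-4 + \left(-2 + 1 + 1\right) + 49\right) + 272}{-117 - 234} = \frac{\left(-4 + 0 + 49\right) + 272}{-351} = \left(45 + 272\right) \left(- \frac{1}{351}\right) = 317 \left(- \frac{1}{351}\right) = - \frac{317}{351}$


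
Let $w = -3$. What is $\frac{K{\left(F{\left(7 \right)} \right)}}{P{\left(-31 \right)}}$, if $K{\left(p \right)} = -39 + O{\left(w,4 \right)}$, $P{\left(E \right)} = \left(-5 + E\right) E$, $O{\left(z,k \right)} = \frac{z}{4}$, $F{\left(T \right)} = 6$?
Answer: $- \frac{53}{1488} \approx -0.035618$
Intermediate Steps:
$O{\left(z,k \right)} = \frac{z}{4}$ ($O{\left(z,k \right)} = z \frac{1}{4} = \frac{z}{4}$)
$P{\left(E \right)} = E \left(-5 + E\right)$
$K{\left(p \right)} = - \frac{159}{4}$ ($K{\left(p \right)} = -39 + \frac{1}{4} \left(-3\right) = -39 - \frac{3}{4} = - \frac{159}{4}$)
$\frac{K{\left(F{\left(7 \right)} \right)}}{P{\left(-31 \right)}} = - \frac{159}{4 \left(- 31 \left(-5 - 31\right)\right)} = - \frac{159}{4 \left(\left(-31\right) \left(-36\right)\right)} = - \frac{159}{4 \cdot 1116} = \left(- \frac{159}{4}\right) \frac{1}{1116} = - \frac{53}{1488}$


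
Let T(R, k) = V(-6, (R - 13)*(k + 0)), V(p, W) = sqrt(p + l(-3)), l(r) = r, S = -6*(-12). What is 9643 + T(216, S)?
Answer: 9643 + 3*I ≈ 9643.0 + 3.0*I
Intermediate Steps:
S = 72
V(p, W) = sqrt(-3 + p) (V(p, W) = sqrt(p - 3) = sqrt(-3 + p))
T(R, k) = 3*I (T(R, k) = sqrt(-3 - 6) = sqrt(-9) = 3*I)
9643 + T(216, S) = 9643 + 3*I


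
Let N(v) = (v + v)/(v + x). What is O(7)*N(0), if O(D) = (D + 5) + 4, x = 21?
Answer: 0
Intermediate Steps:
N(v) = 2*v/(21 + v) (N(v) = (v + v)/(v + 21) = (2*v)/(21 + v) = 2*v/(21 + v))
O(D) = 9 + D (O(D) = (5 + D) + 4 = 9 + D)
O(7)*N(0) = (9 + 7)*(2*0/(21 + 0)) = 16*(2*0/21) = 16*(2*0*(1/21)) = 16*0 = 0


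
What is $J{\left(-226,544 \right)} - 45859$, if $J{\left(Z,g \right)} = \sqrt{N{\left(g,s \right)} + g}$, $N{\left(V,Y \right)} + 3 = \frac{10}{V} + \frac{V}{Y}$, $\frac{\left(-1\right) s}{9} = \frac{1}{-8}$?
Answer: $-45859 + \frac{\sqrt{42638669}}{204} \approx -45827.0$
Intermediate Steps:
$s = \frac{9}{8}$ ($s = - \frac{9}{-8} = \left(-9\right) \left(- \frac{1}{8}\right) = \frac{9}{8} \approx 1.125$)
$N{\left(V,Y \right)} = -3 + \frac{10}{V} + \frac{V}{Y}$ ($N{\left(V,Y \right)} = -3 + \left(\frac{10}{V} + \frac{V}{Y}\right) = -3 + \frac{10}{V} + \frac{V}{Y}$)
$J{\left(Z,g \right)} = \sqrt{-3 + \frac{10}{g} + \frac{17 g}{9}}$ ($J{\left(Z,g \right)} = \sqrt{\left(-3 + \frac{10}{g} + \frac{g}{\frac{9}{8}}\right) + g} = \sqrt{\left(-3 + \frac{10}{g} + g \frac{8}{9}\right) + g} = \sqrt{\left(-3 + \frac{10}{g} + \frac{8 g}{9}\right) + g} = \sqrt{-3 + \frac{10}{g} + \frac{17 g}{9}}$)
$J{\left(-226,544 \right)} - 45859 = \frac{\sqrt{-27 + 17 \cdot 544 + \frac{90}{544}}}{3} - 45859 = \frac{\sqrt{-27 + 9248 + 90 \cdot \frac{1}{544}}}{3} - 45859 = \frac{\sqrt{-27 + 9248 + \frac{45}{272}}}{3} - 45859 = \frac{\sqrt{\frac{2508157}{272}}}{3} - 45859 = \frac{\frac{1}{68} \sqrt{42638669}}{3} - 45859 = \frac{\sqrt{42638669}}{204} - 45859 = -45859 + \frac{\sqrt{42638669}}{204}$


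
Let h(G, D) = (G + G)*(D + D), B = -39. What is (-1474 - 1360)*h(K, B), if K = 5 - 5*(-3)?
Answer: 8842080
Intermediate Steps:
K = 20 (K = 5 + 15 = 20)
h(G, D) = 4*D*G (h(G, D) = (2*G)*(2*D) = 4*D*G)
(-1474 - 1360)*h(K, B) = (-1474 - 1360)*(4*(-39)*20) = -2834*(-3120) = 8842080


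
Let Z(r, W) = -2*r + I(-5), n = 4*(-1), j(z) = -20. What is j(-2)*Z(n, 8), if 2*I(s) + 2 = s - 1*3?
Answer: -60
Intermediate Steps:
I(s) = -5/2 + s/2 (I(s) = -1 + (s - 1*3)/2 = -1 + (s - 3)/2 = -1 + (-3 + s)/2 = -1 + (-3/2 + s/2) = -5/2 + s/2)
n = -4
Z(r, W) = -5 - 2*r (Z(r, W) = -2*r + (-5/2 + (1/2)*(-5)) = -2*r + (-5/2 - 5/2) = -2*r - 5 = -5 - 2*r)
j(-2)*Z(n, 8) = -20*(-5 - 2*(-4)) = -20*(-5 + 8) = -20*3 = -60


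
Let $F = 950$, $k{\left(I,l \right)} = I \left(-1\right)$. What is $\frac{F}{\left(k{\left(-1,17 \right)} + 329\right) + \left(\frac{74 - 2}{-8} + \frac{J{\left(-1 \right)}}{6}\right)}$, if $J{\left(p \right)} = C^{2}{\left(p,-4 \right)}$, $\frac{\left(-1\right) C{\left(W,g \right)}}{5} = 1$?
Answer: $\frac{5700}{1951} \approx 2.9216$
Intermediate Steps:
$C{\left(W,g \right)} = -5$ ($C{\left(W,g \right)} = \left(-5\right) 1 = -5$)
$k{\left(I,l \right)} = - I$
$J{\left(p \right)} = 25$ ($J{\left(p \right)} = \left(-5\right)^{2} = 25$)
$\frac{F}{\left(k{\left(-1,17 \right)} + 329\right) + \left(\frac{74 - 2}{-8} + \frac{J{\left(-1 \right)}}{6}\right)} = \frac{950}{\left(\left(-1\right) \left(-1\right) + 329\right) + \left(\frac{74 - 2}{-8} + \frac{25}{6}\right)} = \frac{950}{\left(1 + 329\right) + \left(\left(74 - 2\right) \left(- \frac{1}{8}\right) + 25 \cdot \frac{1}{6}\right)} = \frac{950}{330 + \left(72 \left(- \frac{1}{8}\right) + \frac{25}{6}\right)} = \frac{950}{330 + \left(-9 + \frac{25}{6}\right)} = \frac{950}{330 - \frac{29}{6}} = \frac{950}{\frac{1951}{6}} = 950 \cdot \frac{6}{1951} = \frac{5700}{1951}$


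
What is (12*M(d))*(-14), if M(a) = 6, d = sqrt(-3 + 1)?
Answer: -1008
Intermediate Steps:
d = I*sqrt(2) (d = sqrt(-2) = I*sqrt(2) ≈ 1.4142*I)
(12*M(d))*(-14) = (12*6)*(-14) = 72*(-14) = -1008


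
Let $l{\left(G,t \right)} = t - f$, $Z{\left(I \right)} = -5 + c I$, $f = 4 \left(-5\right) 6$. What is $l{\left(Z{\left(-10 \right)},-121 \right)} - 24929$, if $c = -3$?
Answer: $-24930$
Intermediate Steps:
$f = -120$ ($f = \left(-20\right) 6 = -120$)
$Z{\left(I \right)} = -5 - 3 I$
$l{\left(G,t \right)} = 120 + t$ ($l{\left(G,t \right)} = t - -120 = t + 120 = 120 + t$)
$l{\left(Z{\left(-10 \right)},-121 \right)} - 24929 = \left(120 - 121\right) - 24929 = -1 - 24929 = -24930$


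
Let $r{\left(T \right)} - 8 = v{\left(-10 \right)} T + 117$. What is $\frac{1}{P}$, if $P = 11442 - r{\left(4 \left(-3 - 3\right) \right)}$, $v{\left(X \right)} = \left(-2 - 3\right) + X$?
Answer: $\frac{1}{10957} \approx 9.1266 \cdot 10^{-5}$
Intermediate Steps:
$v{\left(X \right)} = -5 + X$
$r{\left(T \right)} = 125 - 15 T$ ($r{\left(T \right)} = 8 + \left(\left(-5 - 10\right) T + 117\right) = 8 - \left(-117 + 15 T\right) = 125 - 15 T$)
$P = 10957$ ($P = 11442 - \left(125 - 15 \cdot 4 \left(-3 - 3\right)\right) = 11442 - \left(125 - 15 \cdot 4 \left(-6\right)\right) = 11442 - \left(125 - -360\right) = 11442 - \left(125 + 360\right) = 11442 - 485 = 10957$)
$\frac{1}{P} = \frac{1}{10957}$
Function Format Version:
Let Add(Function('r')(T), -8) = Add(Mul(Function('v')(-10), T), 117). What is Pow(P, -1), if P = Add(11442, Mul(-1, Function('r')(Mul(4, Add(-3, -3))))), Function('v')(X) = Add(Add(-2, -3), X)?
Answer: Rational(1, 10957) ≈ 9.1266e-5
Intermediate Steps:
Function('v')(X) = Add(-5, X)
Function('r')(T) = Add(125, Mul(-15, T)) (Function('r')(T) = Add(8, Add(Mul(Add(-5, -10), T), 117)) = Add(8, Add(Mul(-15, T), 117)) = Add(8, Add(117, Mul(-15, T))) = Add(125, Mul(-15, T)))
P = 10957 (P = Add(11442, Mul(-1, Add(125, Mul(-15, Mul(4, Add(-3, -3)))))) = Add(11442, Mul(-1, Add(125, Mul(-15, Mul(4, -6))))) = Add(11442, Mul(-1, Add(125, Mul(-15, -24)))) = Add(11442, Mul(-1, Add(125, 360))) = Add(11442, Mul(-1, 485)) = Add(11442, -485) = 10957)
Pow(P, -1) = Pow(10957, -1) = Rational(1, 10957)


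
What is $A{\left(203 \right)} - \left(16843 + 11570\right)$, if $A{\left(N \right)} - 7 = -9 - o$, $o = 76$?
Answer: $-28491$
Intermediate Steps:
$A{\left(N \right)} = -78$ ($A{\left(N \right)} = 7 - 85 = -78$)
$A{\left(203 \right)} - \left(16843 + 11570\right) = -78 - \left(16843 + 11570\right) = -78 - 28413 = -28491$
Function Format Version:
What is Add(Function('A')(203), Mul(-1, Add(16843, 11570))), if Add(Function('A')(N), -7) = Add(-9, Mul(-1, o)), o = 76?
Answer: -28491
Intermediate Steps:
Function('A')(N) = -78 (Function('A')(N) = Add(7, Add(-9, Mul(-1, 76))) = Add(7, Add(-9, -76)) = Add(7, -85) = -78)
Add(Function('A')(203), Mul(-1, Add(16843, 11570))) = Add(-78, Mul(-1, Add(16843, 11570))) = Add(-78, Mul(-1, 28413)) = Add(-78, -28413) = -28491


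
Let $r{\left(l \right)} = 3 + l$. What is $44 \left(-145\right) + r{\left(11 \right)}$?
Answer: $-6366$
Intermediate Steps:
$44 \left(-145\right) + r{\left(11 \right)} = 44 \left(-145\right) + \left(3 + 11\right) = -6380 + 14 = -6366$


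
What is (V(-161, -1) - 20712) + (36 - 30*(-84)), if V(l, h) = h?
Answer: -18157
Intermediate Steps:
(V(-161, -1) - 20712) + (36 - 30*(-84)) = (-1 - 20712) + (36 - 30*(-84)) = -20713 + (36 + 2520) = -20713 + 2556 = -18157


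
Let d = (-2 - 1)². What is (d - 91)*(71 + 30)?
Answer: -8282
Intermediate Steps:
d = 9 (d = (-3)² = 9)
(d - 91)*(71 + 30) = (9 - 91)*(71 + 30) = -82*101 = -8282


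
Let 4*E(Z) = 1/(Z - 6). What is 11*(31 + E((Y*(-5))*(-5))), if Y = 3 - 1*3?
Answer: 8173/24 ≈ 340.54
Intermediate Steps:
Y = 0 (Y = 3 - 3 = 0)
E(Z) = 1/(4*(-6 + Z)) (E(Z) = 1/(4*(Z - 6)) = 1/(4*(-6 + Z)))
11*(31 + E((Y*(-5))*(-5))) = 11*(31 + 1/(4*(-6 + (0*(-5))*(-5)))) = 11*(31 + 1/(4*(-6 + 0*(-5)))) = 11*(31 + 1/(4*(-6 + 0))) = 11*(31 + (¼)/(-6)) = 11*(31 + (¼)*(-⅙)) = 11*(31 - 1/24) = 11*(743/24) = 8173/24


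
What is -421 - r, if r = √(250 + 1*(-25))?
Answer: -436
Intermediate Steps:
r = 15 (r = √(250 - 25) = √225 = 15)
-421 - r = -421 - 1*15 = -421 - 15 = -436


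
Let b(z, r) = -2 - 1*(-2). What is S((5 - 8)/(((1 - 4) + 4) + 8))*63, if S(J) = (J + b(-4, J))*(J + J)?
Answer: 14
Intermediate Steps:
b(z, r) = 0 (b(z, r) = -2 + 2 = 0)
S(J) = 2*J**2 (S(J) = (J + 0)*(J + J) = J*(2*J) = 2*J**2)
S((5 - 8)/(((1 - 4) + 4) + 8))*63 = (2*((5 - 8)/(((1 - 4) + 4) + 8))**2)*63 = (2*(-3/((-3 + 4) + 8))**2)*63 = (2*(-3/(1 + 8))**2)*63 = (2*(-3/9)**2)*63 = (2*(-3*1/9)**2)*63 = (2*(-1/3)**2)*63 = (2*(1/9))*63 = (2/9)*63 = 14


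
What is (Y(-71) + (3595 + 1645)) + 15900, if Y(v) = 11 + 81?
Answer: 21232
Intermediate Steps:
Y(v) = 92
(Y(-71) + (3595 + 1645)) + 15900 = (92 + (3595 + 1645)) + 15900 = (92 + 5240) + 15900 = 5332 + 15900 = 21232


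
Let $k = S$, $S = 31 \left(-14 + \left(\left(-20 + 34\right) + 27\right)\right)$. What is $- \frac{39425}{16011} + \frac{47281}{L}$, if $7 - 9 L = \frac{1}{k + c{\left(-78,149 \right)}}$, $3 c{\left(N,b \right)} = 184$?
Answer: $\frac{18360681652855}{301999482} \approx 60797.0$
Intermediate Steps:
$c{\left(N,b \right)} = \frac{184}{3}$ ($c{\left(N,b \right)} = \frac{1}{3} \cdot 184 = \frac{184}{3}$)
$S = 837$ ($S = 31 \left(-14 + \left(14 + 27\right)\right) = 31 \left(-14 + 41\right) = 31 \cdot 27 = 837$)
$k = 837$
$L = \frac{18862}{24255}$ ($L = \frac{7}{9} - \frac{1}{9 \left(837 + \frac{184}{3}\right)} = \frac{7}{9} - \frac{1}{9 \cdot \frac{2695}{3}} = \frac{7}{9} - \frac{1}{8085} = \frac{18862}{24255} \approx 0.77765$)
$- \frac{39425}{16011} + \frac{47281}{L} = - \frac{39425}{16011} + \frac{47281}{\frac{18862}{24255}} = \left(-39425\right) \frac{1}{16011} + 47281 \cdot \frac{24255}{18862} = - \frac{39425}{16011} + \frac{1146800655}{18862} = \frac{18360681652855}{301999482}$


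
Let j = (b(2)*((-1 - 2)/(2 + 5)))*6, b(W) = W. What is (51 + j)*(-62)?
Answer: -19902/7 ≈ -2843.1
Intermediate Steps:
j = -36/7 (j = (2*((-1 - 2)/(2 + 5)))*6 = (2*(-3/7))*6 = -6/7*6 = -36/7 ≈ -5.1429)
(51 + j)*(-62) = (51 - 36/7)*(-62) = (321/7)*(-62) = -19902/7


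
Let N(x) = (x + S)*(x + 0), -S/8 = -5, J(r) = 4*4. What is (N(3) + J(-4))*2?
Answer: 290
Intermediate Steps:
J(r) = 16
S = 40 (S = -8*(-5) = 40)
N(x) = x*(40 + x) (N(x) = (x + 40)*(x + 0) = (40 + x)*x = x*(40 + x))
(N(3) + J(-4))*2 = (3*(40 + 3) + 16)*2 = (3*43 + 16)*2 = (129 + 16)*2 = 145*2 = 290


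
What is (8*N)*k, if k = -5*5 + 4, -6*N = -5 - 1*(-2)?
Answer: -84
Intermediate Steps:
N = 1/2 (N = -(-5 - 1*(-2))/6 = -(-5 + 2)/6 = -1/6*(-3) = 1/2 ≈ 0.50000)
k = -21 (k = -25 + 4 = -21)
(8*N)*k = (8*(1/2))*(-21) = 4*(-21) = -84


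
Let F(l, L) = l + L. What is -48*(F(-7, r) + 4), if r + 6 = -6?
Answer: 720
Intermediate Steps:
r = -12 (r = -6 - 6 = -12)
F(l, L) = L + l
-48*(F(-7, r) + 4) = -48*((-12 - 7) + 4) = -48*(-19 + 4) = -48*(-15) = 720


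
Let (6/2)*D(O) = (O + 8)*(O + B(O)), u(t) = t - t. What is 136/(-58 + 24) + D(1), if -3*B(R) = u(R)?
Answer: -1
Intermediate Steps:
u(t) = 0
B(R) = 0 (B(R) = -⅓*0 = 0)
D(O) = O*(8 + O)/3 (D(O) = ((O + 8)*(O + 0))/3 = ((8 + O)*O)/3 = (O*(8 + O))/3 = O*(8 + O)/3)
136/(-58 + 24) + D(1) = 136/(-58 + 24) + (⅓)*1*(8 + 1) = 136/(-34) + (⅓)*1*9 = -1/34*136 + 3 = -4 + 3 = -1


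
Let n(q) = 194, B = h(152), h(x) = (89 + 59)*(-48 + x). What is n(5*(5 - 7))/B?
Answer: 97/7696 ≈ 0.012604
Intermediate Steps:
h(x) = -7104 + 148*x (h(x) = 148*(-48 + x) = -7104 + 148*x)
B = 15392 (B = -7104 + 148*152 = -7104 + 22496 = 15392)
n(5*(5 - 7))/B = 194/15392 = 194*(1/15392) = 97/7696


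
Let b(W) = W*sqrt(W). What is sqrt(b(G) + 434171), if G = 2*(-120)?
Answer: sqrt(434171 - 960*I*sqrt(15)) ≈ 658.92 - 2.821*I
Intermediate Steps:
G = -240
b(W) = W**(3/2)
sqrt(b(G) + 434171) = sqrt((-240)**(3/2) + 434171) = sqrt(-960*I*sqrt(15) + 434171) = sqrt(434171 - 960*I*sqrt(15))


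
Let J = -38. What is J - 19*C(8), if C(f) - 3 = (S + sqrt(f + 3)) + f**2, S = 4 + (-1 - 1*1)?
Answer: -1349 - 19*sqrt(11) ≈ -1412.0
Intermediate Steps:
S = 2 (S = 4 + (-1 - 1) = 4 - 2 = 2)
C(f) = 5 + f**2 + sqrt(3 + f) (C(f) = 3 + ((2 + sqrt(f + 3)) + f**2) = 3 + ((2 + sqrt(3 + f)) + f**2) = 3 + (2 + f**2 + sqrt(3 + f)) = 5 + f**2 + sqrt(3 + f))
J - 19*C(8) = -38 - 19*(5 + 8**2 + sqrt(3 + 8)) = -38 - 19*(5 + 64 + sqrt(11)) = -38 - 19*(69 + sqrt(11)) = -38 + (-1311 - 19*sqrt(11)) = -1349 - 19*sqrt(11)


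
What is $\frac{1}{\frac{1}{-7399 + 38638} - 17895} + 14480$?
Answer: $\frac{8094637138681}{559021904} \approx 14480.0$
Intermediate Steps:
$\frac{1}{\frac{1}{-7399 + 38638} - 17895} + 14480 = \frac{1}{\frac{1}{31239} - 17895} + 14480 = \frac{1}{- \frac{559021904}{31239}} + 14480 = - \frac{31239}{559021904} + 14480 = \frac{8094637138681}{559021904}$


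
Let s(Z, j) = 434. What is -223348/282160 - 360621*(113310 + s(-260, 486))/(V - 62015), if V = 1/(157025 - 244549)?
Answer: 253245422032243955383/382877072734940 ≈ 6.6143e+5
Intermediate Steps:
V = -1/87524 (V = 1/(-87524) = -1/87524 ≈ -1.1425e-5)
-223348/282160 - 360621*(113310 + s(-260, 486))/(V - 62015) = -223348/282160 - 360621*(113310 + 434)/(-1/87524 - 62015) = -223348*1/282160 - 360621/((-5427800861/87524/113744)) = -55837/70540 - 360621/((-5427800861/87524*1/113744)) = -55837/70540 - 360621/(-5427800861/9955329856) = -55837/70540 - 360621*(-9955329856/5427800861) = -55837/70540 + 3590101008000576/5427800861 = 253245422032243955383/382877072734940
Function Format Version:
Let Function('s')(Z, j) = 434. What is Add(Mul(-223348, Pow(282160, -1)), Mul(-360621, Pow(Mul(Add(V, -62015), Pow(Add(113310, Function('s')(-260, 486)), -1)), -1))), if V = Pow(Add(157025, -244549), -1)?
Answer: Rational(253245422032243955383, 382877072734940) ≈ 6.6143e+5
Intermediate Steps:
V = Rational(-1, 87524) (V = Pow(-87524, -1) = Rational(-1, 87524) ≈ -1.1425e-5)
Add(Mul(-223348, Pow(282160, -1)), Mul(-360621, Pow(Mul(Add(V, -62015), Pow(Add(113310, Function('s')(-260, 486)), -1)), -1))) = Add(Mul(-223348, Pow(282160, -1)), Mul(-360621, Pow(Mul(Add(Rational(-1, 87524), -62015), Pow(Add(113310, 434), -1)), -1))) = Add(Mul(-223348, Rational(1, 282160)), Mul(-360621, Pow(Mul(Rational(-5427800861, 87524), Pow(113744, -1)), -1))) = Add(Rational(-55837, 70540), Mul(-360621, Pow(Mul(Rational(-5427800861, 87524), Rational(1, 113744)), -1))) = Add(Rational(-55837, 70540), Mul(-360621, Pow(Rational(-5427800861, 9955329856), -1))) = Add(Rational(-55837, 70540), Mul(-360621, Rational(-9955329856, 5427800861))) = Add(Rational(-55837, 70540), Rational(3590101008000576, 5427800861)) = Rational(253245422032243955383, 382877072734940)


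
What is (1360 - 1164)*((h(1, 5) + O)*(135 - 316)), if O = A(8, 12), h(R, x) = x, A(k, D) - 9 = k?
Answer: -780472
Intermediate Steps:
A(k, D) = 9 + k
O = 17 (O = 9 + 8 = 17)
(1360 - 1164)*((h(1, 5) + O)*(135 - 316)) = (1360 - 1164)*((5 + 17)*(135 - 316)) = 196*(22*(-181)) = 196*(-3982) = -780472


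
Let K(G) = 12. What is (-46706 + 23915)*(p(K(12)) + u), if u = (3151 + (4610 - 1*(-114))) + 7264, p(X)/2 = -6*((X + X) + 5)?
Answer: -337101681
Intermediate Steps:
p(X) = -60 - 24*X (p(X) = 2*(-6*((X + X) + 5)) = 2*(-6*(2*X + 5)) = 2*(-6*(5 + 2*X)) = 2*(-30 - 12*X) = -60 - 24*X)
u = 15139 (u = (3151 + (4610 + 114)) + 7264 = (3151 + 4724) + 7264 = 7875 + 7264 = 15139)
(-46706 + 23915)*(p(K(12)) + u) = (-46706 + 23915)*((-60 - 24*12) + 15139) = -22791*((-60 - 288) + 15139) = -22791*(-348 + 15139) = -22791*14791 = -337101681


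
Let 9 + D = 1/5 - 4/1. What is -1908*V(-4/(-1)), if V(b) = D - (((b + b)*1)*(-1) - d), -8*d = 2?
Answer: 48177/5 ≈ 9635.4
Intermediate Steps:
d = -¼ (d = -⅛*2 = -¼ ≈ -0.25000)
D = -64/5 (D = -9 + (1/5 - 4/1) = -9 + (1*(⅕) - 4*1) = -9 + (⅕ - 4) = -9 - 19/5 = -64/5 ≈ -12.800)
V(b) = -261/20 + 2*b (V(b) = -64/5 - (((b + b)*1)*(-1) - 1*(-¼)) = -64/5 - (((2*b)*1)*(-1) + ¼) = -64/5 - ((2*b)*(-1) + ¼) = -64/5 - (-2*b + ¼) = -64/5 - (¼ - 2*b) = -64/5 + (-¼ + 2*b) = -261/20 + 2*b)
-1908*V(-4/(-1)) = -1908*(-261/20 + 2*(-4/(-1))) = -1908*(-261/20 + 2*(-4*(-1))) = -1908*(-261/20 + 2*4) = -1908*(-261/20 + 8) = -1908*(-101/20) = 48177/5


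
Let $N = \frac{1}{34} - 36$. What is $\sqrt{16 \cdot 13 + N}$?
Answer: $\frac{\sqrt{198866}}{34} \approx 13.116$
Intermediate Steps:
$N = - \frac{1223}{34}$ ($N = \frac{1}{34} - 36 = - \frac{1223}{34} \approx -35.971$)
$\sqrt{16 \cdot 13 + N} = \sqrt{16 \cdot 13 - \frac{1223}{34}} = \sqrt{208 - \frac{1223}{34}} = \sqrt{\frac{5849}{34}} = \frac{\sqrt{198866}}{34}$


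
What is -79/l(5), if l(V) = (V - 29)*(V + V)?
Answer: 79/240 ≈ 0.32917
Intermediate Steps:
l(V) = 2*V*(-29 + V) (l(V) = (-29 + V)*(2*V) = 2*V*(-29 + V))
-79/l(5) = -79*1/(10*(-29 + 5)) = -79/(2*5*(-24)) = -79/(-240) = -79*(-1/240) = 79/240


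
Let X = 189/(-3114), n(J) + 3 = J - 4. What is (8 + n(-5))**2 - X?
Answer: 5557/346 ≈ 16.061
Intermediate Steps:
n(J) = -7 + J (n(J) = -3 + (J - 4) = -3 + (-4 + J) = -7 + J)
X = -21/346 (X = 189*(-1/3114) = -21/346 ≈ -0.060694)
(8 + n(-5))**2 - X = (8 + (-7 - 5))**2 - 1*(-21/346) = (8 - 12)**2 + 21/346 = (-4)**2 + 21/346 = 16 + 21/346 = 5557/346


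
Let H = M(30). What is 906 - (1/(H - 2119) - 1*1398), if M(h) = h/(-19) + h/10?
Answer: 92699155/40234 ≈ 2304.0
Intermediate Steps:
M(h) = 9*h/190 (M(h) = h*(-1/19) + h*(⅒) = -h/19 + h/10 = 9*h/190)
H = 27/19 (H = (9/190)*30 = 27/19 ≈ 1.4211)
906 - (1/(H - 2119) - 1*1398) = 906 - (1/(27/19 - 2119) - 1*1398) = 906 - (1/(-40234/19) - 1398) = 906 - (-19/40234 - 1398) = 906 - 1*(-56247151/40234) = 906 + 56247151/40234 = 92699155/40234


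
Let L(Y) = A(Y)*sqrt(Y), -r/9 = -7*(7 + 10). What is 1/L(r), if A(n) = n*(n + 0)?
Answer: sqrt(119)/409493637 ≈ 2.6640e-8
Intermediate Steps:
A(n) = n**2 (A(n) = n*n = n**2)
r = 1071 (r = -(-63)*(7 + 10) = -(-63)*17 = -9*(-119) = 1071)
L(Y) = Y**(5/2) (L(Y) = Y**2*sqrt(Y) = Y**(5/2))
1/L(r) = 1/(1071**(5/2)) = 1/(3441123*sqrt(119)) = sqrt(119)/409493637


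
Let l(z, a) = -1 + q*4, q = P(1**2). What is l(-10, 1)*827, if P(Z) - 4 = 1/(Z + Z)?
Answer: 14059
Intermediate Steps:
P(Z) = 4 + 1/(2*Z) (P(Z) = 4 + 1/(Z + Z) = 4 + 1/(2*Z))
q = 9/2 (q = 4 + 1/(2*(1**2)) = 4 + (1/2)/1 = 4 + (1/2)*1 = 4 + 1/2 = 9/2 ≈ 4.5000)
l(z, a) = 17 (l(z, a) = -1 + (9/2)*4 = -1 + 18 = 17)
l(-10, 1)*827 = 17*827 = 14059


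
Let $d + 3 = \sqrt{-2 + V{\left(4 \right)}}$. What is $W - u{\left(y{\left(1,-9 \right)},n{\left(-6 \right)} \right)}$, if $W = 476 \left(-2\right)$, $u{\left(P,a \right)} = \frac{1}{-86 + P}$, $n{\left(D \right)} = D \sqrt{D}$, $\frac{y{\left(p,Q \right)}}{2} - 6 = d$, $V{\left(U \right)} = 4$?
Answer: $- \frac{760638}{799} + \frac{\sqrt{2}}{3196} \approx -951.99$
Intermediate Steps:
$d = -3 + \sqrt{2}$ ($d = -3 + \sqrt{-2 + 4} = -3 + \sqrt{2} \approx -1.5858$)
$y{\left(p,Q \right)} = 6 + 2 \sqrt{2}$ ($y{\left(p,Q \right)} = 12 + 2 \left(-3 + \sqrt{2}\right) = 12 - \left(6 - 2 \sqrt{2}\right) = 6 + 2 \sqrt{2}$)
$n{\left(D \right)} = D^{\frac{3}{2}}$
$W = -952$
$W - u{\left(y{\left(1,-9 \right)},n{\left(-6 \right)} \right)} = -952 - \frac{1}{-86 + \left(6 + 2 \sqrt{2}\right)} = -952 - \frac{1}{-80 + 2 \sqrt{2}}$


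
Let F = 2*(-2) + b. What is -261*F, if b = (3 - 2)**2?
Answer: 783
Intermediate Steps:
b = 1 (b = 1**2 = 1)
F = -3 (F = 2*(-2) + 1 = -4 + 1 = -3)
-261*F = -261*(-3) = 783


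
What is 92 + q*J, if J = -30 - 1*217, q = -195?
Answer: 48257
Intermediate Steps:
J = -247 (J = -30 - 217 = -247)
92 + q*J = 92 - 195*(-247) = 92 + 48165 = 48257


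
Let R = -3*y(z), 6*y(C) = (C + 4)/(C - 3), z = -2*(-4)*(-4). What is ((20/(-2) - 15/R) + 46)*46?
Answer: 3381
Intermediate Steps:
z = -32 (z = 8*(-4) = -32)
y(C) = (4 + C)/(6*(-3 + C)) (y(C) = ((C + 4)/(C - 3))/6 = ((4 + C)/(-3 + C))/6 = (4 + C)/(6*(-3 + C)))
R = -⅖ (R = -(4 - 32)/(2*(-3 - 32)) = -(-28)/(2*(-35)) = -(-1)*(-28)/(2*35) = -3*2/15 = -⅖ ≈ -0.40000)
((20/(-2) - 15/R) + 46)*46 = ((20/(-2) - 15/(-⅖)) + 46)*46 = ((20*(-½) - 15*(-5/2)) + 46)*46 = ((-10 + 75/2) + 46)*46 = (55/2 + 46)*46 = (147/2)*46 = 3381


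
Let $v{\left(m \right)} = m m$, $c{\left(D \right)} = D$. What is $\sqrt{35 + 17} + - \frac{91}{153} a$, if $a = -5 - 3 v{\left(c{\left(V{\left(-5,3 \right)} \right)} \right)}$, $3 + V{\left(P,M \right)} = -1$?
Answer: $\frac{4823}{153} + 2 \sqrt{13} \approx 38.734$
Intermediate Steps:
$V{\left(P,M \right)} = -4$ ($V{\left(P,M \right)} = -3 - 1 = -4$)
$v{\left(m \right)} = m^{2}$
$a = -53$ ($a = -5 - 3 \left(-4\right)^{2} = -5 - 48 = -53$)
$\sqrt{35 + 17} + - \frac{91}{153} a = \sqrt{35 + 17} + - \frac{91}{153} \left(-53\right) = \sqrt{52} + \left(-91\right) \frac{1}{153} \left(-53\right) = 2 \sqrt{13} - - \frac{4823}{153} = 2 \sqrt{13} + \frac{4823}{153} = \frac{4823}{153} + 2 \sqrt{13}$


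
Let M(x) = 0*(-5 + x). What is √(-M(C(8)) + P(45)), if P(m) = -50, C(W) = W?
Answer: 5*I*√2 ≈ 7.0711*I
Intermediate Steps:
M(x) = 0
√(-M(C(8)) + P(45)) = √(-1*0 - 50) = √(0 - 50) = √(-50) = 5*I*√2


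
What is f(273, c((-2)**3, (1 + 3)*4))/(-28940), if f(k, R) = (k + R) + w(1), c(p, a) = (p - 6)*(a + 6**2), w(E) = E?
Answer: 227/14470 ≈ 0.015688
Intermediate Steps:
c(p, a) = (-6 + p)*(36 + a) (c(p, a) = (-6 + p)*(a + 36) = (-6 + p)*(36 + a))
f(k, R) = 1 + R + k (f(k, R) = (k + R) + 1 = (R + k) + 1 = 1 + R + k)
f(273, c((-2)**3, (1 + 3)*4))/(-28940) = (1 + (-216 - 6*(1 + 3)*4 + 36*(-2)**3 + ((1 + 3)*4)*(-2)**3) + 273)/(-28940) = (1 + (-216 - 24*4 + 36*(-8) + (4*4)*(-8)) + 273)*(-1/28940) = (1 + (-216 - 6*16 - 288 + 16*(-8)) + 273)*(-1/28940) = (1 + (-216 - 96 - 288 - 128) + 273)*(-1/28940) = (1 - 728 + 273)*(-1/28940) = -454*(-1/28940) = 227/14470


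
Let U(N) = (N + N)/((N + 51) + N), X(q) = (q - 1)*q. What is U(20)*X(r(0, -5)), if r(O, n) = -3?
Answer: 480/91 ≈ 5.2747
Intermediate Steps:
X(q) = q*(-1 + q) (X(q) = (-1 + q)*q = q*(-1 + q))
U(N) = 2*N/(51 + 2*N) (U(N) = (2*N)/((51 + N) + N) = (2*N)/(51 + 2*N) = 2*N/(51 + 2*N))
U(20)*X(r(0, -5)) = (2*20/(51 + 2*20))*(-3*(-1 - 3)) = (2*20/(51 + 40))*(-3*(-4)) = (2*20/91)*12 = (2*20*(1/91))*12 = (40/91)*12 = 480/91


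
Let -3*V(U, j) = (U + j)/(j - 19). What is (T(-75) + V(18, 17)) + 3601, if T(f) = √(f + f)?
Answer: 21641/6 + 5*I*√6 ≈ 3606.8 + 12.247*I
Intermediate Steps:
T(f) = √2*√f (T(f) = √(2*f) = √2*√f)
V(U, j) = -(U + j)/(3*(-19 + j)) (V(U, j) = -(U + j)/(3*(j - 19)) = -(U + j)/(3*(-19 + j)))
(T(-75) + V(18, 17)) + 3601 = (√2*√(-75) + (-1*18 - 1*17)/(3*(-19 + 17))) + 3601 = (√2*(5*I*√3) + (⅓)*(-18 - 17)/(-2)) + 3601 = (5*I*√6 + (⅓)*(-½)*(-35)) + 3601 = (5*I*√6 + 35/6) + 3601 = (35/6 + 5*I*√6) + 3601 = 21641/6 + 5*I*√6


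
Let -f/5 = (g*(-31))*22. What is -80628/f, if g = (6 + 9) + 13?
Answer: -20157/23870 ≈ -0.84445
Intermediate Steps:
g = 28 (g = 15 + 13 = 28)
f = 95480 (f = -5*28*(-31)*22 = -(-4340)*22 = -5*(-19096) = 95480)
-80628/f = -80628/95480 = -80628*1/95480 = -20157/23870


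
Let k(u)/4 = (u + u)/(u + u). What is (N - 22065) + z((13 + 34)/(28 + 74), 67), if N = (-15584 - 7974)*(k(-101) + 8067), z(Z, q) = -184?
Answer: -190158867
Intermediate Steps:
k(u) = 4 (k(u) = 4*((u + u)/(u + u)) = 4*((2*u)/((2*u))) = 4*((2*u)*(1/(2*u))) = 4*1 = 4)
N = -190136618 (N = (-15584 - 7974)*(4 + 8067) = -23558*8071 = -190136618)
(N - 22065) + z((13 + 34)/(28 + 74), 67) = (-190136618 - 22065) - 184 = -190158683 - 184 = -190158867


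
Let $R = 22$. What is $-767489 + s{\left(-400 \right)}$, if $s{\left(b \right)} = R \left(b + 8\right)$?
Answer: $-776113$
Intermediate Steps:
$s{\left(b \right)} = 176 + 22 b$ ($s{\left(b \right)} = 22 \left(b + 8\right) = 22 \left(8 + b\right) = 176 + 22 b$)
$-767489 + s{\left(-400 \right)} = -767489 + \left(176 + 22 \left(-400\right)\right) = -767489 + \left(176 - 8800\right) = -767489 - 8624 = -776113$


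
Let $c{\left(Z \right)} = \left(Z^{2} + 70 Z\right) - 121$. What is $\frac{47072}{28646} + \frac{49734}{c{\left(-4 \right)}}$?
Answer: $- \frac{703278722}{5514355} \approx -127.54$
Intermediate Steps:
$c{\left(Z \right)} = -121 + Z^{2} + 70 Z$
$\frac{47072}{28646} + \frac{49734}{c{\left(-4 \right)}} = \frac{47072}{28646} + \frac{49734}{-121 + \left(-4\right)^{2} + 70 \left(-4\right)} = 47072 \cdot \frac{1}{28646} + \frac{49734}{-121 + 16 - 280} = \frac{23536}{14323} + \frac{49734}{-385} = \frac{23536}{14323} + 49734 \left(- \frac{1}{385}\right) = \frac{23536}{14323} - \frac{49734}{385} = - \frac{703278722}{5514355}$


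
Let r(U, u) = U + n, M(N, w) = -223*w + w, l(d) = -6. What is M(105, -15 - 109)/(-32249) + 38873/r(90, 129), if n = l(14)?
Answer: 178757575/386988 ≈ 461.92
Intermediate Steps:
n = -6
M(N, w) = -222*w
r(U, u) = -6 + U (r(U, u) = U - 6 = -6 + U)
M(105, -15 - 109)/(-32249) + 38873/r(90, 129) = -222*(-15 - 109)/(-32249) + 38873/(-6 + 90) = -222*(-124)*(-1/32249) + 38873/84 = 27528*(-1/32249) + 38873*(1/84) = -27528/32249 + 38873/84 = 178757575/386988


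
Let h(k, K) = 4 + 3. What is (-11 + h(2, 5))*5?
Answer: -20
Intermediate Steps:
h(k, K) = 7
(-11 + h(2, 5))*5 = (-11 + 7)*5 = -4*5 = -20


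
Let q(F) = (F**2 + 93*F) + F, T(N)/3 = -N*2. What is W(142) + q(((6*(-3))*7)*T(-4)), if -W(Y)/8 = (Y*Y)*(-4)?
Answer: 9505568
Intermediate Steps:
T(N) = -6*N (T(N) = 3*(-N*2) = 3*(-2*N) = -6*N)
W(Y) = 32*Y**2 (W(Y) = -8*Y*Y*(-4) = -8*Y**2*(-4) = -(-32)*Y**2 = 32*Y**2)
q(F) = F**2 + 94*F
W(142) + q(((6*(-3))*7)*T(-4)) = 32*142**2 + (((6*(-3))*7)*(-6*(-4)))*(94 + ((6*(-3))*7)*(-6*(-4))) = 32*20164 + (-18*7*24)*(94 - 18*7*24) = 645248 + (-126*24)*(94 - 126*24) = 645248 - 3024*(94 - 3024) = 645248 - 3024*(-2930) = 645248 + 8860320 = 9505568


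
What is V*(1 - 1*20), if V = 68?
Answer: -1292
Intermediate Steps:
V*(1 - 1*20) = 68*(1 - 1*20) = 68*(1 - 20) = 68*(-19) = -1292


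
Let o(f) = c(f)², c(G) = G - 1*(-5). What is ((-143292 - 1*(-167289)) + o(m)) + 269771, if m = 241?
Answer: 354284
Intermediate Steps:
c(G) = 5 + G (c(G) = G + 5 = 5 + G)
o(f) = (5 + f)²
((-143292 - 1*(-167289)) + o(m)) + 269771 = ((-143292 - 1*(-167289)) + (5 + 241)²) + 269771 = ((-143292 + 167289) + 246²) + 269771 = (23997 + 60516) + 269771 = 84513 + 269771 = 354284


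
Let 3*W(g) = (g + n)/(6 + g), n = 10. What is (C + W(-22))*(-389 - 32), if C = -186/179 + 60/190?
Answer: 2710819/13604 ≈ 199.27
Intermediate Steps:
W(g) = (10 + g)/(3*(6 + g)) (W(g) = ((g + 10)/(6 + g))/3 = ((10 + g)/(6 + g))/3 = (10 + g)/(3*(6 + g)))
C = -2460/3401 (C = -186*1/179 + 60*(1/190) = -186/179 + 6/19 = -2460/3401 ≈ -0.72332)
(C + W(-22))*(-389 - 32) = (-2460/3401 + (10 - 22)/(3*(6 - 22)))*(-389 - 32) = (-2460/3401 + (1/3)*(-12)/(-16))*(-421) = (-2460/3401 + (1/3)*(-1/16)*(-12))*(-421) = (-2460/3401 + 1/4)*(-421) = -6439/13604*(-421) = 2710819/13604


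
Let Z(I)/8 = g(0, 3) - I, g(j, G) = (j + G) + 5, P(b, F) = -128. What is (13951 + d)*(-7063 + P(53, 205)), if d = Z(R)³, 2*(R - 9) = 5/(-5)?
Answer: -99861417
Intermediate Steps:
g(j, G) = 5 + G + j (g(j, G) = (G + j) + 5 = 5 + G + j)
R = 17/2 (R = 9 + (5/(-5))/2 = 9 + (-⅕*5)/2 = 9 + (½)*(-1) = 9 - ½ = 17/2 ≈ 8.5000)
Z(I) = 64 - 8*I (Z(I) = 8*((5 + 3 + 0) - I) = 8*(8 - I) = 64 - 8*I)
d = -64 (d = (64 - 8*17/2)³ = (64 - 68)³ = (-4)³ = -64)
(13951 + d)*(-7063 + P(53, 205)) = (13951 - 64)*(-7063 - 128) = 13887*(-7191) = -99861417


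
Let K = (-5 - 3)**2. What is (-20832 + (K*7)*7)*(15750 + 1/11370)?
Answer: -1584477728848/5685 ≈ -2.7871e+8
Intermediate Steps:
K = 64 (K = (-8)**2 = 64)
(-20832 + (K*7)*7)*(15750 + 1/11370) = (-20832 + (64*7)*7)*(15750 + 1/11370) = (-20832 + 448*7)*(15750 + 1/11370) = (-20832 + 3136)*(179077501/11370) = -17696*179077501/11370 = -1584477728848/5685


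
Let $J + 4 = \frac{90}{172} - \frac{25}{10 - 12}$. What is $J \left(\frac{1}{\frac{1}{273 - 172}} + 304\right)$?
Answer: $\frac{157140}{43} \approx 3654.4$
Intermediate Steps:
$J = \frac{388}{43}$ ($J = -4 - \left(- \frac{45}{86} + \frac{25}{10 - 12}\right) = -4 + \left(90 \cdot \frac{1}{172} - \frac{25}{-2}\right) = -4 + \left(\frac{45}{86} - - \frac{25}{2}\right) = -4 + \left(\frac{45}{86} + \frac{25}{2}\right) = -4 + \frac{560}{43} = \frac{388}{43} \approx 9.0233$)
$J \left(\frac{1}{\frac{1}{273 - 172}} + 304\right) = \frac{388 \left(\frac{1}{\frac{1}{273 - 172}} + 304\right)}{43} = \frac{388 \left(\frac{1}{\frac{1}{101}} + 304\right)}{43} = \frac{388 \left(101 + 304\right)}{43} = \frac{388}{43} \cdot 405 = \frac{157140}{43}$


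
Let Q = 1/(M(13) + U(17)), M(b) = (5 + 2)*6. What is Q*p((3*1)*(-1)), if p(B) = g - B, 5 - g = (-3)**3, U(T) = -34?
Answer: 35/8 ≈ 4.3750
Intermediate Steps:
M(b) = 42 (M(b) = 7*6 = 42)
g = 32 (g = 5 - 1*(-3)**3 = 5 - 1*(-27) = 5 + 27 = 32)
p(B) = 32 - B
Q = 1/8 (Q = 1/(42 - 34) = 1/8 ≈ 0.12500)
Q*p((3*1)*(-1)) = (32 - 3*1*(-1))/8 = (32 - 3*(-1))/8 = (32 - 1*(-3))/8 = (32 + 3)/8 = (1/8)*35 = 35/8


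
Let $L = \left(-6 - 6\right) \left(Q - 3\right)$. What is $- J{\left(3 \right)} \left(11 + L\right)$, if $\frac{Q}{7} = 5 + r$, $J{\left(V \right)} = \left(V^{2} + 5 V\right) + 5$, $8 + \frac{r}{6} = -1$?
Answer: $-120727$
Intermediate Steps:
$r = -54$ ($r = -48 + 6 \left(-1\right) = -48 - 6 = -54$)
$J{\left(V \right)} = 5 + V^{2} + 5 V$
$Q = -343$ ($Q = 7 \left(5 - 54\right) = 7 \left(-49\right) = -343$)
$L = 4152$ ($L = \left(-6 - 6\right) \left(-343 - 3\right) = \left(-12\right) \left(-346\right) = 4152$)
$- J{\left(3 \right)} \left(11 + L\right) = - \left(5 + 3^{2} + 5 \cdot 3\right) \left(11 + 4152\right) = - \left(5 + 9 + 15\right) 4163 = - 29 \cdot 4163 = \left(-1\right) 120727 = -120727$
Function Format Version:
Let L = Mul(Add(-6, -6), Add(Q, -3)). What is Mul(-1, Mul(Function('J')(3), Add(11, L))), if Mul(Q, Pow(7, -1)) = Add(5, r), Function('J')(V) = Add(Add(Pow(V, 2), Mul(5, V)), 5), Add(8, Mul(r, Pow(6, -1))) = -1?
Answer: -120727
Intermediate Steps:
r = -54 (r = Add(-48, Mul(6, -1)) = Add(-48, -6) = -54)
Function('J')(V) = Add(5, Pow(V, 2), Mul(5, V))
Q = -343 (Q = Mul(7, Add(5, -54)) = Mul(7, -49) = -343)
L = 4152 (L = Mul(Add(-6, -6), Add(-343, -3)) = Mul(-12, -346) = 4152)
Mul(-1, Mul(Function('J')(3), Add(11, L))) = Mul(-1, Mul(Add(5, Pow(3, 2), Mul(5, 3)), Add(11, 4152))) = Mul(-1, Mul(Add(5, 9, 15), 4163)) = Mul(-1, Mul(29, 4163)) = Mul(-1, 120727) = -120727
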